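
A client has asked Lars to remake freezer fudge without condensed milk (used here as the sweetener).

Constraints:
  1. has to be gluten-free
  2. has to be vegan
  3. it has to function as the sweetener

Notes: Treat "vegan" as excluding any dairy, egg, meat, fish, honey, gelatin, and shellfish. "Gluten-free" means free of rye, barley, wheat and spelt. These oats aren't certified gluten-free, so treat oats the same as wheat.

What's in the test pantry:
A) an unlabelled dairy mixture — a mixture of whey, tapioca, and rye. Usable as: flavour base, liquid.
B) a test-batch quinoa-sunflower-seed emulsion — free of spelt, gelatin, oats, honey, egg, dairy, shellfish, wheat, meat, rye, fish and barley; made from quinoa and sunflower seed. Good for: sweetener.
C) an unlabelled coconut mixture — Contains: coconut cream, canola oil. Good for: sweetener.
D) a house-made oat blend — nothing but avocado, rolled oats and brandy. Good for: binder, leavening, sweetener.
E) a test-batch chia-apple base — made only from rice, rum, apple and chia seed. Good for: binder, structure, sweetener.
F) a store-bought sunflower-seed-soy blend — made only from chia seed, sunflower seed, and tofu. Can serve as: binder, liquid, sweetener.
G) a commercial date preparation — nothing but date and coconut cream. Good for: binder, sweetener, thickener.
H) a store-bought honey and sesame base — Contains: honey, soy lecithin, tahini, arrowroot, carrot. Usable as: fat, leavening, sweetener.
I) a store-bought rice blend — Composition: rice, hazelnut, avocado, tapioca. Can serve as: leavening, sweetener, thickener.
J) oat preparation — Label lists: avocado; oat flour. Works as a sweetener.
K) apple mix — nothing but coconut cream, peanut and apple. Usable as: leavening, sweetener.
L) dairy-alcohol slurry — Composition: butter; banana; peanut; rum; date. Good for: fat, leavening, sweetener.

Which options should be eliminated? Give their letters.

A, D, H, J, L

A: not usable as a sweetener; has whey, so not vegan (and 1 more) — out
B: gluten-free, vegan — valid
C: works as a sweetener, gluten-free, vegan — valid
D: has rolled oats, so not gluten-free — no
E: works as a sweetener, gluten-free, vegan — valid
F: vegan, gluten-free — keep
G: only coconut cream and date; none excluded — OK
H: has honey, so not vegan — reject
I: rice and hazelnut etc. — none of it excluded — OK
J: has oat flour, so not gluten-free — no
K: nothing on the exclusion list — keep
L: has butter, so not vegan — out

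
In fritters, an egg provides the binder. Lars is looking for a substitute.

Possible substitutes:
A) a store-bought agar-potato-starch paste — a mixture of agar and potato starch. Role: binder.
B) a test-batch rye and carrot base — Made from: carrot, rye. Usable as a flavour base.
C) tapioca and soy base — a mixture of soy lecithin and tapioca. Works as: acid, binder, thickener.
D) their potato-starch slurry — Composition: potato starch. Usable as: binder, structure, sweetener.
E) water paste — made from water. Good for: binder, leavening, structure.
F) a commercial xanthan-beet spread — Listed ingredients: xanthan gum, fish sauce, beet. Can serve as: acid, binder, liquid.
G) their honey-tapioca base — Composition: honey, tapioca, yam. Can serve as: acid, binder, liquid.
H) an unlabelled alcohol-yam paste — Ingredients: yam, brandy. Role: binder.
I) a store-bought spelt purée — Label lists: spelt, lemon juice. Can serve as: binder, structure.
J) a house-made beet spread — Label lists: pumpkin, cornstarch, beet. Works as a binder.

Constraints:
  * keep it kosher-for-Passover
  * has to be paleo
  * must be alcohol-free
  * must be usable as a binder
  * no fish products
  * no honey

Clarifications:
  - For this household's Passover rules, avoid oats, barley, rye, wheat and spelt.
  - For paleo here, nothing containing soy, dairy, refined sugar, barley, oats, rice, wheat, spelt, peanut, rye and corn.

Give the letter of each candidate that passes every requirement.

A: all constraints satisfied — valid
B: not usable as a binder; has rye, so not kosher-for-Passover (and 1 more) — reject
C: has soy lecithin, so not paleo — no
D: works as a binder, no alcohol, no fish — valid
E: only water; none excluded — OK
F: has fish sauce, so not fish-free — no
G: has honey, so not honey-free — reject
H: has brandy, so not alcohol-free — out
I: has spelt, so not kosher-for-Passover; has spelt, so not paleo — reject
J: has cornstarch, so not paleo — out

A, D, E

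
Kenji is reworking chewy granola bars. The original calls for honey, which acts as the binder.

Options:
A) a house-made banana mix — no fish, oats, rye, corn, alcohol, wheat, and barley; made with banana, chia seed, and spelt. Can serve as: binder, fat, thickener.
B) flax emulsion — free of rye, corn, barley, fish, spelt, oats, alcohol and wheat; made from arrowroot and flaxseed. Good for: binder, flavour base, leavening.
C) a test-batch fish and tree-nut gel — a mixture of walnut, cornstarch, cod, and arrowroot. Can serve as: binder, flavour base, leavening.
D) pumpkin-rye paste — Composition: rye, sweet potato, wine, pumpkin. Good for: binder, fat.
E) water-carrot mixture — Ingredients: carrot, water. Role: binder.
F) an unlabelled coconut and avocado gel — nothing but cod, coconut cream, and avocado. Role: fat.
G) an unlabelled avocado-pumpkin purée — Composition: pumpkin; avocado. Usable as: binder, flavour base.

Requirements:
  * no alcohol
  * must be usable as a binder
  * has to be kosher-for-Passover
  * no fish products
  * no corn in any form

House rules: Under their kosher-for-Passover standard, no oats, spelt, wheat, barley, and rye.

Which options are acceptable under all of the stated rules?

A: has spelt, so not kosher-for-Passover — no
B: no corn, no alcohol — valid
C: has cornstarch, so not corn-free; has cod, so not fish-free — no
D: has rye, so not kosher-for-Passover; has wine, so not alcohol-free — no
E: only water and carrot; none excluded — valid
F: not usable as a binder; has cod, so not fish-free — out
G: only pumpkin and avocado; none excluded — keep

B, E, G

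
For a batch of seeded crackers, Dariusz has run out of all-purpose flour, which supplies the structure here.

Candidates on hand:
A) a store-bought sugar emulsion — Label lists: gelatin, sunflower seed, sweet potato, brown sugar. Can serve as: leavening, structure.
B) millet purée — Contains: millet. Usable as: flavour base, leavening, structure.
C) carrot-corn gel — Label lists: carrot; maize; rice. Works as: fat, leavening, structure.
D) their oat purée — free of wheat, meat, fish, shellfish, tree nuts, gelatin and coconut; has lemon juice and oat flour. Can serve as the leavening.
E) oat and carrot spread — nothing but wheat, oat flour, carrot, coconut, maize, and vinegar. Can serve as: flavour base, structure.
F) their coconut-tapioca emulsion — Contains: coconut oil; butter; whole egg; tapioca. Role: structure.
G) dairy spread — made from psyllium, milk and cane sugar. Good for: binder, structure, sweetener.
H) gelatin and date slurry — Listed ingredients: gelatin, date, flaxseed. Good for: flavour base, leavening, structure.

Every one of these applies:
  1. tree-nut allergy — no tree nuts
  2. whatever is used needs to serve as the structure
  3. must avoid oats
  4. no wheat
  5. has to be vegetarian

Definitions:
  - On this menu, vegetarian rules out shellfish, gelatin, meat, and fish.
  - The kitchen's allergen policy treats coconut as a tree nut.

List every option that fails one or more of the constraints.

A, D, E, F, H

A: has gelatin, so not vegetarian — no
B: works as a structure, tree-nut-free, no wheat — keep
C: no wheat, tree-nut-free — valid
D: not usable as a structure; has oat flour, so not oat-free — reject
E: has oat flour, so not oat-free; has wheat, so not wheat-free (and 1 more) — reject
F: has coconut oil, so not tree-nut-free — no
G: all constraints satisfied — OK
H: has gelatin, so not vegetarian — out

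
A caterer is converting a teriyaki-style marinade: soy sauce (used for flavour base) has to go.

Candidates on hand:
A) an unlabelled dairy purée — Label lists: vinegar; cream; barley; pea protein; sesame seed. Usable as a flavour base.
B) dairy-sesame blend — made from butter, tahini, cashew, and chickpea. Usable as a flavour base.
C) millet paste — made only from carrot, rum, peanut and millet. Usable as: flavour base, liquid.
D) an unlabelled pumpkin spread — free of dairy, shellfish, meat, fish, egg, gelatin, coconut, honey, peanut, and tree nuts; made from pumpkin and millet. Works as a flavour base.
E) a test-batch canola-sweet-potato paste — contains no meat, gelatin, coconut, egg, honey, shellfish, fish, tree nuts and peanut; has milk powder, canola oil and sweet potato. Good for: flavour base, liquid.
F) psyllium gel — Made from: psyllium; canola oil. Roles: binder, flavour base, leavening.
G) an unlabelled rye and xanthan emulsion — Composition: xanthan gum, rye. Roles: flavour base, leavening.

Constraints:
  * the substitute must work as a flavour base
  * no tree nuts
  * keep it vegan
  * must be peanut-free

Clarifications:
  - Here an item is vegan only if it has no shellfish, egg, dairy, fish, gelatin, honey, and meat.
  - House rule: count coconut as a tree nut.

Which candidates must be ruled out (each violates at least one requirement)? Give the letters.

A, B, C, E

A: has cream, so not vegan — no
B: has butter, so not vegan; has cashew, so not tree-nut-free — out
C: has peanut, so not peanut-free — out
D: works as a flavour base, tree-nut-free, no peanut — valid
E: has milk powder, so not vegan — reject
F: all constraints satisfied — valid
G: only rye and xanthan gum; none excluded — OK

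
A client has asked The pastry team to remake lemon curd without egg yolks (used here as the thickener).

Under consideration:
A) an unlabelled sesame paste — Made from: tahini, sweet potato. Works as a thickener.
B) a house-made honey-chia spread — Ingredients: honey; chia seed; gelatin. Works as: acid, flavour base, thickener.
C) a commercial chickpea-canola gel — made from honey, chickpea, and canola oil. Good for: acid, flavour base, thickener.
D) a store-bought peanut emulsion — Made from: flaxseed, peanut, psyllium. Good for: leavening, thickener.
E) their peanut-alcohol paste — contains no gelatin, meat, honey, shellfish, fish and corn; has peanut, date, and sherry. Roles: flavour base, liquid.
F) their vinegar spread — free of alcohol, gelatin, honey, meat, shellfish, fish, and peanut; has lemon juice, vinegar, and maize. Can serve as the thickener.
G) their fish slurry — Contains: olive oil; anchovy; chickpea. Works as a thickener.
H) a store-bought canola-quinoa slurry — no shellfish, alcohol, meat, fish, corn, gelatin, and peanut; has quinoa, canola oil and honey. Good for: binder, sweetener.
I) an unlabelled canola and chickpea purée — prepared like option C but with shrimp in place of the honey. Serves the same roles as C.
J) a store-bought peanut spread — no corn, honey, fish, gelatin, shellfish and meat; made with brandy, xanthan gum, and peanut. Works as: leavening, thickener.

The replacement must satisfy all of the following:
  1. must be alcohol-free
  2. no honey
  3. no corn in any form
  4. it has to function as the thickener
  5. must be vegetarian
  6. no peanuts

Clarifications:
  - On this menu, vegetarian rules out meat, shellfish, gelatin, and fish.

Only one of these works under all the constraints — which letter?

A: no corn, no honey — keep
B: has gelatin, so not vegetarian; has honey, so not honey-free — out
C: has honey, so not honey-free — out
D: has peanut, so not peanut-free — out
E: not usable as a thickener; has peanut, so not peanut-free (and 1 more) — no
F: has maize, so not corn-free — no
G: has anchovy, so not vegetarian — no
H: not usable as a thickener; has honey, so not honey-free — out
I: has shrimp, so not vegetarian — out
J: has peanut, so not peanut-free; has brandy, so not alcohol-free — reject

A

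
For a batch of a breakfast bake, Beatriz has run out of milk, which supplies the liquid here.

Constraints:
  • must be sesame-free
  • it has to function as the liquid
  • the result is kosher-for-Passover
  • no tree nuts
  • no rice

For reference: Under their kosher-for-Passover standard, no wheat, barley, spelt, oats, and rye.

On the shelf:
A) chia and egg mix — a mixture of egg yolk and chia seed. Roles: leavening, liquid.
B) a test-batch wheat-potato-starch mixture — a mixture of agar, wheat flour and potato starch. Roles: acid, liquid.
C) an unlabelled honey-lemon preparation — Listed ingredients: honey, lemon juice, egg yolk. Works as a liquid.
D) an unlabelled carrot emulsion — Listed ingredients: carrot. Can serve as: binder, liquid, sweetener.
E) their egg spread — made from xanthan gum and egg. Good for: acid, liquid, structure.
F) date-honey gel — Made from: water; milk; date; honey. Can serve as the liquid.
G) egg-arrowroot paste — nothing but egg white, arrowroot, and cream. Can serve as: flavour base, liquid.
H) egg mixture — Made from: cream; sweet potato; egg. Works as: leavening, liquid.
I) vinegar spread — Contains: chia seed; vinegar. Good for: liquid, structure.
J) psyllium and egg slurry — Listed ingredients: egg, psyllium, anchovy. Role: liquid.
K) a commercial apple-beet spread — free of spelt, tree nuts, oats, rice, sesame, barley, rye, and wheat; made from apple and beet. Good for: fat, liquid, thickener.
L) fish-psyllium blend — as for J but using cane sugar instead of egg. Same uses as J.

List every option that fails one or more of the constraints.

B

A: all constraints satisfied — keep
B: has wheat flour, so not kosher-for-Passover — out
C: works as a liquid, no rice, no tree nuts — OK
D: only carrot; none excluded — keep
E: works as a liquid, no sesame, no tree nuts — valid
F: every rule checks out — valid
G: only cream, egg white and arrowroot; none excluded — OK
H: kosher-for-Passover, no tree nuts — OK
I: only chia seed and vinegar; none excluded — OK
J: kosher-for-Passover, no rice — valid
K: no tree nuts, no sesame — valid
L: works as a liquid, no rice, no tree nuts — OK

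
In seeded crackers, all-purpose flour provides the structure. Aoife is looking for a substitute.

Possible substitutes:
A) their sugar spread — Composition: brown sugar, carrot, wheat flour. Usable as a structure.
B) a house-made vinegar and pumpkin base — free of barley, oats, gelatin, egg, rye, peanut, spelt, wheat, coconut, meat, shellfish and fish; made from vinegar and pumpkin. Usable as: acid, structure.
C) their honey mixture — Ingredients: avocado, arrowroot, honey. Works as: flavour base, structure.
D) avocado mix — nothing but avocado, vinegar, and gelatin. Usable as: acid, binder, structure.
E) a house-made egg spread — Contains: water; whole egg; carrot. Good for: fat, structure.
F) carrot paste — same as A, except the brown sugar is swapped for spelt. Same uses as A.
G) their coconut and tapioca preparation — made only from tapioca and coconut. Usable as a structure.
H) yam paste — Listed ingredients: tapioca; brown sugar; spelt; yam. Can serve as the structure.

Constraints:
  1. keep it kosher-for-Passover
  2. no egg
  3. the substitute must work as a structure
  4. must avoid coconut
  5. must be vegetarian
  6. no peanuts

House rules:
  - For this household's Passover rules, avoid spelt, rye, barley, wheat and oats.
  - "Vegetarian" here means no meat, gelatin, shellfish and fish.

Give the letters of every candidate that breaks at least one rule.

A: has wheat flour, so not kosher-for-Passover — no
B: works as a structure, no egg, no peanut — keep
C: kosher-for-Passover, no coconut — valid
D: has gelatin, so not vegetarian — no
E: has whole egg, so not egg-free — reject
F: has spelt, so not kosher-for-Passover — no
G: has coconut, so not coconut-free — reject
H: has spelt, so not kosher-for-Passover — no

A, D, E, F, G, H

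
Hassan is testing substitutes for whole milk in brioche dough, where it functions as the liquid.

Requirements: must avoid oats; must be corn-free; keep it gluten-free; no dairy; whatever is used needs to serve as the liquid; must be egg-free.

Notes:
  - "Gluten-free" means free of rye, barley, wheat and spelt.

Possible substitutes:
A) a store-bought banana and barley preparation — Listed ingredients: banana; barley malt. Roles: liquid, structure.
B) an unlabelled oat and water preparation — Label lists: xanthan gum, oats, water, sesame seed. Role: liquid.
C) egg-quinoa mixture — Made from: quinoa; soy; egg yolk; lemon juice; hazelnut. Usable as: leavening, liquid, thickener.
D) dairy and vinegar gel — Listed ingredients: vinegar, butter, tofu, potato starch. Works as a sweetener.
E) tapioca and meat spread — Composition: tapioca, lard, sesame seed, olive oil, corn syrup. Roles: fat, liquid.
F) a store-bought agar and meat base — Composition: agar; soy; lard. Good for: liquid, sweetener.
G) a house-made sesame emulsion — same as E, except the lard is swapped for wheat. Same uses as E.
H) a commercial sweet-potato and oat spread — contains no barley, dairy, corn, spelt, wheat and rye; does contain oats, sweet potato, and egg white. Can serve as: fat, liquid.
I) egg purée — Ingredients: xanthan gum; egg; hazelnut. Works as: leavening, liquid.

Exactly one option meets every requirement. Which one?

A: has barley malt, so not gluten-free — no
B: has oats, so not oat-free — out
C: has egg yolk, so not egg-free — out
D: not usable as a liquid; has butter, so not dairy-free — no
E: has corn syrup, so not corn-free — no
F: only lard, soy and agar; none excluded — keep
G: has wheat, so not gluten-free; has corn syrup, so not corn-free — out
H: has oats, so not oat-free; has egg white, so not egg-free — out
I: has egg, so not egg-free — reject

F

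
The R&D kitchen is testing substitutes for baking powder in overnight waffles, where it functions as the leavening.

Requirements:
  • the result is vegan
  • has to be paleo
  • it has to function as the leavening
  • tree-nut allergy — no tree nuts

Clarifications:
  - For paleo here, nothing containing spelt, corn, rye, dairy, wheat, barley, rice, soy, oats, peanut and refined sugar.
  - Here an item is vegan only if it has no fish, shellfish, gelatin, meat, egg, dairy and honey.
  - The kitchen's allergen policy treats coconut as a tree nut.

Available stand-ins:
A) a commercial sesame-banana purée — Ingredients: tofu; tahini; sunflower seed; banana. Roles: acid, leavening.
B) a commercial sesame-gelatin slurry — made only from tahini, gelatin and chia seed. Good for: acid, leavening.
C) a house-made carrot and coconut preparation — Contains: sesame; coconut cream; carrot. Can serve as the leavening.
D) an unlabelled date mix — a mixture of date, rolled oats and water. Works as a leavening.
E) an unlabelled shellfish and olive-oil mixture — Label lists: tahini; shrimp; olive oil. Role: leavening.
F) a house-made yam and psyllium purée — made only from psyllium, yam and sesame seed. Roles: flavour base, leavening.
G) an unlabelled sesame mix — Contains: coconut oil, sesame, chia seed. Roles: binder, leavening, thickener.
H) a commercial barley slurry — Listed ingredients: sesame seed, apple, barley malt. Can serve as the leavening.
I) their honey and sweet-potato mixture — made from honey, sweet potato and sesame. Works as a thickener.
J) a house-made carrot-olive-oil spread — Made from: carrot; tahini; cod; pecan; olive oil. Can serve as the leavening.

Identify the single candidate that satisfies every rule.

A: has tofu, so not paleo — out
B: has gelatin, so not vegan — out
C: has coconut cream, so not tree-nut-free — no
D: has rolled oats, so not paleo — out
E: has shrimp, so not vegan — no
F: works as a leavening, tree-nut-free, vegan — valid
G: has coconut oil, so not tree-nut-free — no
H: has barley malt, so not paleo — out
I: not usable as a leavening; has honey, so not vegan — reject
J: has cod, so not vegan; has pecan, so not tree-nut-free — reject

F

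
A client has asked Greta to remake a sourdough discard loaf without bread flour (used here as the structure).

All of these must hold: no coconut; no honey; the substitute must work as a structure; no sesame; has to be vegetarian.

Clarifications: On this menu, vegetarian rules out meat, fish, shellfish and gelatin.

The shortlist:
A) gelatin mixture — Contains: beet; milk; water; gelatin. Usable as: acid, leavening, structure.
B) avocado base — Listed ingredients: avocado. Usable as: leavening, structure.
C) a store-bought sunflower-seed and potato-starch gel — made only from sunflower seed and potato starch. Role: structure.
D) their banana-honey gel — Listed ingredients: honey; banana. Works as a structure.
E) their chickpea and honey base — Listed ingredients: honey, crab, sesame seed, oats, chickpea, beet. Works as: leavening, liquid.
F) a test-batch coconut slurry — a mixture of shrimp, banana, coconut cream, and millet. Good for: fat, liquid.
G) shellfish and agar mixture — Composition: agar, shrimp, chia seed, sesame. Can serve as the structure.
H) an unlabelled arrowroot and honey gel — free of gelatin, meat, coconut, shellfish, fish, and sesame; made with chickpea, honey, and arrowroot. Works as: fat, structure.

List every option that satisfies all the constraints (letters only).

A: has gelatin, so not vegetarian — out
B: only avocado; none excluded — valid
C: nothing on the exclusion list — valid
D: has honey, so not honey-free — out
E: not usable as a structure; has crab, so not vegetarian (and 2 more) — no
F: not usable as a structure; has shrimp, so not vegetarian (and 1 more) — no
G: has shrimp, so not vegetarian; has sesame, so not sesame-free — reject
H: has honey, so not honey-free — reject

B, C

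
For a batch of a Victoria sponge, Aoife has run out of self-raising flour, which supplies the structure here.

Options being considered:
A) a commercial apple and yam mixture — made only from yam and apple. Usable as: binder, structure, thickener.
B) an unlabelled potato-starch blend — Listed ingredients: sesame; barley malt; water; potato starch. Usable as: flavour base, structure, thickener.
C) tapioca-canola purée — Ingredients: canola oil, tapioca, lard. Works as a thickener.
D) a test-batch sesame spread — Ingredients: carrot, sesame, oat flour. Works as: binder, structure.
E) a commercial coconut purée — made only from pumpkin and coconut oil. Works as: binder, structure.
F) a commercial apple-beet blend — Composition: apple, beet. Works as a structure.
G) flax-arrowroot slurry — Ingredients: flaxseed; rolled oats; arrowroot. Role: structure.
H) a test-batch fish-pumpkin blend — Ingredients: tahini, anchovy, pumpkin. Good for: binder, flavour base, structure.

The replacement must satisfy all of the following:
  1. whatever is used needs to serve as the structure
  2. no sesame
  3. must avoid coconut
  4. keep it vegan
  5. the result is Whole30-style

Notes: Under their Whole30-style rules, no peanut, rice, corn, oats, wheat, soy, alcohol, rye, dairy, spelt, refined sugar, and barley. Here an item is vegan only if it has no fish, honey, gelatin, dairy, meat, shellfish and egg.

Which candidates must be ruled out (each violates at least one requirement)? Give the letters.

B, C, D, E, G, H

A: works as a structure, vegan, no sesame — OK
B: has barley malt, so not Whole30-style; has sesame, so not sesame-free — out
C: not usable as a structure; has lard, so not vegan — no
D: has oat flour, so not Whole30-style; has sesame, so not sesame-free — out
E: has coconut oil, so not coconut-free — no
F: works as a structure, Whole30-style, no sesame — keep
G: has rolled oats, so not Whole30-style — no
H: has anchovy, so not vegan; has tahini, so not sesame-free — no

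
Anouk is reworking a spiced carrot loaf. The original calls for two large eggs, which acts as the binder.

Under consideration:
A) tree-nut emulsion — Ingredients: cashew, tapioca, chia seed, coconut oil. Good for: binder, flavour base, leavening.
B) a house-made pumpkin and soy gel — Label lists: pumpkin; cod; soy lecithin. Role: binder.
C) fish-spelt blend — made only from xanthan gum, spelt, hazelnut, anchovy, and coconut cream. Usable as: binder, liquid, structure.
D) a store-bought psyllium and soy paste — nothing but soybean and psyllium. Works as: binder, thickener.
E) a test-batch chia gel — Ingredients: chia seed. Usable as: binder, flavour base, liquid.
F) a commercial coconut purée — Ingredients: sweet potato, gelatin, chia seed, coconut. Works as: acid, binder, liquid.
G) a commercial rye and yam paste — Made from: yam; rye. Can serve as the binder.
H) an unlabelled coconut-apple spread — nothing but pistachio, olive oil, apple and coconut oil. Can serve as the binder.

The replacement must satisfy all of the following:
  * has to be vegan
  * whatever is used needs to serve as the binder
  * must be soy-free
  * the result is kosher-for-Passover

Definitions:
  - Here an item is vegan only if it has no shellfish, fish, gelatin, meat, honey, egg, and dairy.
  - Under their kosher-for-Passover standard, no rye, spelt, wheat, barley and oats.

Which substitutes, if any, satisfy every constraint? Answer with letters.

A, E, H

A: every rule checks out — keep
B: has cod, so not vegan; has soy lecithin, so not soy-free — out
C: has anchovy, so not vegan; has spelt, so not kosher-for-Passover — reject
D: has soybean, so not soy-free — reject
E: kosher-for-Passover, no soy — OK
F: has gelatin, so not vegan — out
G: has rye, so not kosher-for-Passover — no
H: coconut oil and pistachio etc. — none of it excluded — keep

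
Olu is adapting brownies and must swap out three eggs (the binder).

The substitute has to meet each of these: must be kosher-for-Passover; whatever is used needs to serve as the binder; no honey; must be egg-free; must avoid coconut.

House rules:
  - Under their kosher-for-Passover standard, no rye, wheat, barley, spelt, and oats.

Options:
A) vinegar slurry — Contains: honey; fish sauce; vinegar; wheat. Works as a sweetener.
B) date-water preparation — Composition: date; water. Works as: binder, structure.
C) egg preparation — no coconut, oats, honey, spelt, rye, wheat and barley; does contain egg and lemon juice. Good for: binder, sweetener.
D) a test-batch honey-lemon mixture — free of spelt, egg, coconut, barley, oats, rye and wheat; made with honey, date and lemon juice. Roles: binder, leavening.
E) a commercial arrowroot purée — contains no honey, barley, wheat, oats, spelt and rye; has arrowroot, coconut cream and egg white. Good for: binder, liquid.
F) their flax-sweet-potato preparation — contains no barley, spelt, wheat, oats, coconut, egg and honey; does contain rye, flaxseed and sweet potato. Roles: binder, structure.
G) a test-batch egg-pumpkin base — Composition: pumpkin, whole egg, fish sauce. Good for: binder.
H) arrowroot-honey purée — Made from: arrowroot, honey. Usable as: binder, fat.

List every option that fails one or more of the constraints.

A: not usable as a binder; has wheat, so not kosher-for-Passover (and 1 more) — out
B: only date and water; none excluded — OK
C: has egg, so not egg-free — reject
D: has honey, so not honey-free — reject
E: has egg white, so not egg-free; has coconut cream, so not coconut-free — no
F: has rye, so not kosher-for-Passover — reject
G: has whole egg, so not egg-free — no
H: has honey, so not honey-free — no

A, C, D, E, F, G, H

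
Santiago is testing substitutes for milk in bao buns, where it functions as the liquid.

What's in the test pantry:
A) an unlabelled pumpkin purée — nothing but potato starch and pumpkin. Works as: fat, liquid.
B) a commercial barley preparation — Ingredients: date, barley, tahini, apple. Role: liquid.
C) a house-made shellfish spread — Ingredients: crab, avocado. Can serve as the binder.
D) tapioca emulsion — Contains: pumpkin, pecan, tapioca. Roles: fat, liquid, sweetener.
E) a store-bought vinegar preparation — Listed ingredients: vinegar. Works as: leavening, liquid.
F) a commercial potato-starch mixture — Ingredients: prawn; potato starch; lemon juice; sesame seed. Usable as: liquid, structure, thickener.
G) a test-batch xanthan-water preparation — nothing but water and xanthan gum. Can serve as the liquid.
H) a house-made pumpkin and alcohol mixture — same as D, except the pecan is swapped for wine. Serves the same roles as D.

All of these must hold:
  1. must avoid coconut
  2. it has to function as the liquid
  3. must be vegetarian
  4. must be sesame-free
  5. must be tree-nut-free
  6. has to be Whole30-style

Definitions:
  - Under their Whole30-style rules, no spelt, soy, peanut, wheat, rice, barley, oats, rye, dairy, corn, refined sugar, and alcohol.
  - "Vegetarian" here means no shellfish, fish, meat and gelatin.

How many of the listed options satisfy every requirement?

A: only potato starch and pumpkin; none excluded — valid
B: has barley, so not Whole30-style; has tahini, so not sesame-free — no
C: not usable as a liquid; has crab, so not vegetarian — reject
D: has pecan, so not tree-nut-free — no
E: every rule checks out — OK
F: has prawn, so not vegetarian; has sesame seed, so not sesame-free — reject
G: every rule checks out — valid
H: has wine, so not Whole30-style — out

3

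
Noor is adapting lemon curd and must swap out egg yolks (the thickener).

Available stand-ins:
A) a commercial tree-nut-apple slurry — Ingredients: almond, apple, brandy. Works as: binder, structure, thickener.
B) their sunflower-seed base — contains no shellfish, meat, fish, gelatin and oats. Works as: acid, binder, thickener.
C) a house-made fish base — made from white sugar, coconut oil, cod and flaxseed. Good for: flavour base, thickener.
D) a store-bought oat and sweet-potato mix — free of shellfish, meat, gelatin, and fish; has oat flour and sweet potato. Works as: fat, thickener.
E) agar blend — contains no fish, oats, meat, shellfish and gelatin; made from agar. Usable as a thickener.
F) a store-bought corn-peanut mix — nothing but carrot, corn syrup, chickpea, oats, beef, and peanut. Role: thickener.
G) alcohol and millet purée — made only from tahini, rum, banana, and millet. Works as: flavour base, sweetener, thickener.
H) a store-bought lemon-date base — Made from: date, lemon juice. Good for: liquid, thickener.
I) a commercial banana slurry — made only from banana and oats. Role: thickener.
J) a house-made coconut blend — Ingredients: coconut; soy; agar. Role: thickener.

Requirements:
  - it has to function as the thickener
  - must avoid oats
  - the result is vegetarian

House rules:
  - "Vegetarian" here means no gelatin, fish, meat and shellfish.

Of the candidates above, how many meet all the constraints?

6

A: every rule checks out — valid
B: works as a thickener, no oats, vegetarian — keep
C: has cod, so not vegetarian — out
D: has oat flour, so not oat-free — out
E: works as a thickener, vegetarian, no oats — keep
F: has beef, so not vegetarian; has oats, so not oat-free — reject
G: all constraints satisfied — keep
H: only lemon juice and date; none excluded — keep
I: has oats, so not oat-free — no
J: works as a thickener, no oats, vegetarian — keep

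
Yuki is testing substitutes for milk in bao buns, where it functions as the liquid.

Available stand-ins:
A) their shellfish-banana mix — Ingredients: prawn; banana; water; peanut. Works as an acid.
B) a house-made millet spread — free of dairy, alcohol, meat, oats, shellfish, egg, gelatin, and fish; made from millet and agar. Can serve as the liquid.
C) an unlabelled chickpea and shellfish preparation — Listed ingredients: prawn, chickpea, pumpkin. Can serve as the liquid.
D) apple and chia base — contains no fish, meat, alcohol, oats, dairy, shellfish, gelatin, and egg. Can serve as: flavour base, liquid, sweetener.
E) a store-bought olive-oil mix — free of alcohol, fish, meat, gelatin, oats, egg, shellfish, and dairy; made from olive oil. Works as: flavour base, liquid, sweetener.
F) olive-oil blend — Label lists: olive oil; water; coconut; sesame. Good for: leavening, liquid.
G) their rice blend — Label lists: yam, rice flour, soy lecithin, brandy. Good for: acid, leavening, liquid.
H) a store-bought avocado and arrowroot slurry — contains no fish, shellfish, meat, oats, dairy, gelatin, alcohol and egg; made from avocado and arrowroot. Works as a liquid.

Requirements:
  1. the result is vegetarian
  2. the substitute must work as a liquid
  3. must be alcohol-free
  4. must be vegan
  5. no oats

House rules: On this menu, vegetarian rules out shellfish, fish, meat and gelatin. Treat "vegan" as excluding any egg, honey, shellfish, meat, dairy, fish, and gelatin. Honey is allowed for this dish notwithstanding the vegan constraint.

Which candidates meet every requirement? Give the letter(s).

B, D, E, F, H

A: not usable as a liquid; has prawn, so not vegetarian (and 1 more) — reject
B: works as a liquid, vegetarian, vegan — keep
C: has prawn, so not vegetarian; has prawn, so not vegan — reject
D: works as a liquid, no oats, no alcohol — keep
E: all constraints satisfied — keep
F: works as a liquid, vegetarian, no oats — valid
G: has brandy, so not alcohol-free — out
H: vegetarian, no alcohol — keep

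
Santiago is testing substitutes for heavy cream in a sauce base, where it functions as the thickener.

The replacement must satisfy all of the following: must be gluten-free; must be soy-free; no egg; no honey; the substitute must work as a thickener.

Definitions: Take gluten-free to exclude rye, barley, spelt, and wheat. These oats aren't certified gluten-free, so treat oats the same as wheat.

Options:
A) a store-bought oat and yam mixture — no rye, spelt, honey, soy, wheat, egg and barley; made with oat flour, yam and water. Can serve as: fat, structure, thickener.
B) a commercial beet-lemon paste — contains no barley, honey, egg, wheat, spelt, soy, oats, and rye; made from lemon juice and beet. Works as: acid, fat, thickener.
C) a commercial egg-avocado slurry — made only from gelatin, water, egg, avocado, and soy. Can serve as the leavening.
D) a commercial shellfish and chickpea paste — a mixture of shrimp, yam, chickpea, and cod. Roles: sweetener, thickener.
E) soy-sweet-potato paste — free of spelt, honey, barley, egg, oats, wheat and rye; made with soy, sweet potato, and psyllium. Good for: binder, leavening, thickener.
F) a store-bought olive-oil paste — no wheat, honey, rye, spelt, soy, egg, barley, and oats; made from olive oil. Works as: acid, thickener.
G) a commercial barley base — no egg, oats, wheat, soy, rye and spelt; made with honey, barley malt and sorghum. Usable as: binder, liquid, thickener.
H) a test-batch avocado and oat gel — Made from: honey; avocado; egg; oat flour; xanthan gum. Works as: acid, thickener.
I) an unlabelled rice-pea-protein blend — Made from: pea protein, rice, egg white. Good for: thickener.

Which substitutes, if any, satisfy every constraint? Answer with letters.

B, D, F

A: has oat flour, so not gluten-free — no
B: all constraints satisfied — valid
C: not usable as a thickener; has egg, so not egg-free (and 1 more) — out
D: nothing on the exclusion list — keep
E: has soy, so not soy-free — no
F: no honey, gluten-free — keep
G: has barley malt, so not gluten-free; has honey, so not honey-free — reject
H: has oat flour, so not gluten-free; has egg, so not egg-free (and 1 more) — reject
I: has egg white, so not egg-free — no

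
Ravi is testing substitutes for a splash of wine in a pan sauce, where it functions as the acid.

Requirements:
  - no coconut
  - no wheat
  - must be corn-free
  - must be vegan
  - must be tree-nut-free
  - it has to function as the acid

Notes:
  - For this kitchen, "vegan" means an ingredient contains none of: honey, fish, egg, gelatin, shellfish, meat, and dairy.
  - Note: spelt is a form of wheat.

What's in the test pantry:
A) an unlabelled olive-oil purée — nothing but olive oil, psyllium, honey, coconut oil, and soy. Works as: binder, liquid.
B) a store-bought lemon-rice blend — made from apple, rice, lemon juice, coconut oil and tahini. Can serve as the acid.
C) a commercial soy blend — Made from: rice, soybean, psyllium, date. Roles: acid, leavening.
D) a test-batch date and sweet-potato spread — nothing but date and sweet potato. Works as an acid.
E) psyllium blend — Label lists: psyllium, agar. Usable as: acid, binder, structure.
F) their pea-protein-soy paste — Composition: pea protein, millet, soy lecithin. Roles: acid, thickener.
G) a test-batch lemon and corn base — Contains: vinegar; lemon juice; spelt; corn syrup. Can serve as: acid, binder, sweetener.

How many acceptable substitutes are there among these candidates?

A: not usable as an acid; has honey, so not vegan (and 1 more) — reject
B: has coconut oil, so not coconut-free — no
C: nothing on the exclusion list — OK
D: every rule checks out — valid
E: only agar and psyllium; none excluded — OK
F: only soy lecithin, millet and pea protein; none excluded — OK
G: has corn syrup, so not corn-free; has spelt, so not wheat-free — no

4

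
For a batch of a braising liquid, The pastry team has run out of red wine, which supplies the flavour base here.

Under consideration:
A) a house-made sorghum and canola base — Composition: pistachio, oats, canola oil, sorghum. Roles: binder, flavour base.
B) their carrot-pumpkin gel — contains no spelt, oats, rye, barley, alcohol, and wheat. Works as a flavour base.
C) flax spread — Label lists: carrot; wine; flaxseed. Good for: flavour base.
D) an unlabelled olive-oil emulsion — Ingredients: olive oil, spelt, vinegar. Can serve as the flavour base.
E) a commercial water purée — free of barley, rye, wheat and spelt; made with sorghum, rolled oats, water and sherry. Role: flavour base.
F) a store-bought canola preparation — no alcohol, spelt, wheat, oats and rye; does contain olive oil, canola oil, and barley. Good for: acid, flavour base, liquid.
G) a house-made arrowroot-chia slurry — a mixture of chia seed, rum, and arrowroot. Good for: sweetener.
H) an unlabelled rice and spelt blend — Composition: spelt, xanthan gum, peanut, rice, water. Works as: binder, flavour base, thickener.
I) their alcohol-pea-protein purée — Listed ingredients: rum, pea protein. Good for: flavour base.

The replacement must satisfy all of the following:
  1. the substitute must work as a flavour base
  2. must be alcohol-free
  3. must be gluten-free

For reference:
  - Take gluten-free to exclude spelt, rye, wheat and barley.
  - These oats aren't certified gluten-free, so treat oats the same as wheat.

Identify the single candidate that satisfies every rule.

B

A: has oats, so not gluten-free — reject
B: works as a flavour base, gluten-free, no alcohol — valid
C: has wine, so not alcohol-free — no
D: has spelt, so not gluten-free — reject
E: has rolled oats, so not gluten-free; has sherry, so not alcohol-free — no
F: has barley, so not gluten-free — no
G: not usable as a flavour base; has rum, so not alcohol-free — no
H: has spelt, so not gluten-free — out
I: has rum, so not alcohol-free — no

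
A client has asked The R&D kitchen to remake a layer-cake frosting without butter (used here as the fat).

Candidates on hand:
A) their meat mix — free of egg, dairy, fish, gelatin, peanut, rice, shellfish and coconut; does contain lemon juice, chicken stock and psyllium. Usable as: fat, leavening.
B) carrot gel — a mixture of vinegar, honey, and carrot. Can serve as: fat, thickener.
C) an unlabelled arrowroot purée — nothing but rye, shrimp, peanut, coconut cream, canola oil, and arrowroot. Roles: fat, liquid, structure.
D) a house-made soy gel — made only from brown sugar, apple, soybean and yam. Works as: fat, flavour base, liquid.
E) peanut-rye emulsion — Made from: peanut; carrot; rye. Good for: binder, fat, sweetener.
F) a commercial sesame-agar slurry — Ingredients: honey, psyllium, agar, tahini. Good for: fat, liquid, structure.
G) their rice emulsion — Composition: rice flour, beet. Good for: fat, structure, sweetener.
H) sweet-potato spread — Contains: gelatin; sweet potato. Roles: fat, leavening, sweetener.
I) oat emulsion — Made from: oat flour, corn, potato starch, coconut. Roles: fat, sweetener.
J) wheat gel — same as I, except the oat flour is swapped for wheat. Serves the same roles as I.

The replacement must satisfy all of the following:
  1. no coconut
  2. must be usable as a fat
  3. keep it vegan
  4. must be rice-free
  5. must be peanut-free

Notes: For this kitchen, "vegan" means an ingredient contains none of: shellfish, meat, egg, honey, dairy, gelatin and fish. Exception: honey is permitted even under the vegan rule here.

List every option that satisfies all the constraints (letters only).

B, D, F

A: has chicken stock, so not vegan — reject
B: honey is permitted under the vegan carve-out; nothing else excluded — valid
C: has shrimp, so not vegan; has coconut cream, so not coconut-free (and 1 more) — reject
D: soybean and brown sugar etc. — none of it excluded — valid
E: has peanut, so not peanut-free — no
F: honey is permitted under the vegan carve-out; nothing else excluded — OK
G: has rice flour, so not rice-free — no
H: has gelatin, so not vegan — reject
I: has coconut, so not coconut-free — reject
J: has coconut, so not coconut-free — reject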